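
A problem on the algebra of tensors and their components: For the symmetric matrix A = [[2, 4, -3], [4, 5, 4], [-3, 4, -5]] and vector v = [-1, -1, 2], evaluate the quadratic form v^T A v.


First compute Av:
(Av)_1 = 2*-1 + 4*-1 + -3*2 = -12
(Av)_2 = 4*-1 + 5*-1 + 4*2 = -1
(Av)_3 = -3*-1 + 4*-1 + -5*2 = -11
Av = [-12, -1, -11]
Then v^T (Av) = -1*-12 + -1*-1 + 2*-11
= 12 + 1 + -22 = -9

-9


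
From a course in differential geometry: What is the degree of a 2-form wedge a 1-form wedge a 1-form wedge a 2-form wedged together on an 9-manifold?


The degree of a wedge product is the sum of the degrees of the individual forms.
Degrees: 2, 1, 1, 2
Total degree = 2 + 1 + 1 + 2 = 6

6


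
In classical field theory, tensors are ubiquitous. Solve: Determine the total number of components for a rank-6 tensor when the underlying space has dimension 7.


The number of components of a rank-r tensor in d dimensions is d^r.
Here d = 7 and r = 6.
7^6 = 117649

117649


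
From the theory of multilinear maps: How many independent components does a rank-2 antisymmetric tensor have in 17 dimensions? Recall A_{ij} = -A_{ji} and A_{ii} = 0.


An antisymmetric rank-2 tensor satisfies A_{ij} = -A_{ji}, so diagonal entries are zero.
The independent components are the upper-triangular entries: C(n, 2) = n(n-1)/2.
n = 17
C(17, 2) = 17 * 16 / 2 = 272 / 2 = 136

136


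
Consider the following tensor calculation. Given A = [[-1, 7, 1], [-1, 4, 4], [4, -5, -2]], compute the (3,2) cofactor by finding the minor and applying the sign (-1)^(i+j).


To find cofactor C_{32}, delete row 3 and column 2.
The resulting 2x2 submatrix is: [[-1, 1], [-1, 4]]
Minor M_{32} = -1*4 - 1*-1
  = -4 - -1 = -3
Sign = (-1)^(3+2) = (-1)^5 = -1
Cofactor C_{32} = -1 * -3 = 3

3


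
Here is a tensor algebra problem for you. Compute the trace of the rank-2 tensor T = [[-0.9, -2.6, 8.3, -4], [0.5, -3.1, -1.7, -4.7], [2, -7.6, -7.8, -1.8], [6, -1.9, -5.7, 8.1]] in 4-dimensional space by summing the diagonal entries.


The contraction (trace) of a rank-2 tensor is the sum of its diagonal elements.
Diagonal entries: A[1,1] = -0.9, A[2,2] = -3.1, A[3,3] = -7.8, A[4,4] = 8.1
Tr(A) = -0.9 + -3.1 + -7.8 + 8.1 = -3.7

-3.7


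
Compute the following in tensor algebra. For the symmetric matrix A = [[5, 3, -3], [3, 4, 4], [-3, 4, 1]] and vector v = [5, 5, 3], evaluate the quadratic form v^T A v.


First compute Av:
(Av)_1 = 5*5 + 3*5 + -3*3 = 31
(Av)_2 = 3*5 + 4*5 + 4*3 = 47
(Av)_3 = -3*5 + 4*5 + 1*3 = 8
Av = [31, 47, 8]
Then v^T (Av) = 5*31 + 5*47 + 3*8
= 155 + 235 + 24 = 414

414


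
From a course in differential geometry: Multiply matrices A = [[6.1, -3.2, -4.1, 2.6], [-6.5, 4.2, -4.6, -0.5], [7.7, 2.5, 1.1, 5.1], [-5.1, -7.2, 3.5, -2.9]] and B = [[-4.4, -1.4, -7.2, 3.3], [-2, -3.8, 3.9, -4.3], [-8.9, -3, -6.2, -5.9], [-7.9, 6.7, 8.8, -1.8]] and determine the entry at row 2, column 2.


(AB)_{ij} = sum_k A_{ik} B_{kj}.
For i=2, j=2:
A_{21} * B_{12} = -6.5 * -1.4 = 9.1
A_{22} * B_{22} = 4.2 * -3.8 = -15.96
A_{23} * B_{32} = -4.6 * -3 = 13.8
A_{24} * B_{42} = -0.5 * 6.7 = -3.35
Sum = 9.1 + -15.96 + 13.8 + -3.35 = 3.59

3.59


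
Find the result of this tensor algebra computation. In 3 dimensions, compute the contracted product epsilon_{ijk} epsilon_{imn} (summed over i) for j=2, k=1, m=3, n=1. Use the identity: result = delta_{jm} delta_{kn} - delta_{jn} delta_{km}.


Using the identity: epsilon_{ijk} epsilon_{imn} = delta_{jm} delta_{kn} - delta_{jn} delta_{km}.
delta_{23} = 0
delta_{11} = 1
delta_{21} = 0
delta_{13} = 0
Result = 0 * 1 - 0 * 0 = 0 - 0 = 0

0


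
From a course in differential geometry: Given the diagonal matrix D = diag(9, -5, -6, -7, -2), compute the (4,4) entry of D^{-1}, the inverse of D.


For a diagonal matrix, the inverse has entries (D^{-1})_{ii} = 1/d_{ii}.
The diagonal entries are: d_{11} = 9, d_{22} = -5, d_{33} = -6, d_{44} = -7, d_{55} = -2
We need (D^{-1})_{44} = 1/d_{44} = 1/-7 = -1/7

-1/7


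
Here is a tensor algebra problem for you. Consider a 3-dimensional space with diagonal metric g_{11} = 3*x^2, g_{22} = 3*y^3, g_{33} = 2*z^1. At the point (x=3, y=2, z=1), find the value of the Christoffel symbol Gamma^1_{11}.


For a diagonal metric, Gamma^k_{ij} = (1/2) g^{kk} (dg_{ik}/dx_j + dg_{jk}/dx_i - dg_{ij}/dx_k).
The metric is diagonal, so g_{ab} = 0 for a != b.
At the given point: g_{11} = 27, g_{22} = 24, g_{33} = 2
g^{11} = 1/27
dg_{11}/dx_1 = dg_{11}/dx_1 = 18
dg_{11}/dx_1 = dg_{11}/dx_1 = 18
dg_{11}/dx_1 = dg_{11}/dx_1 = 18
Numerator = 18 + 18 - 18 = 18
Gamma^1_{11} = 18 / (2 * 27) = 1/3

1/3


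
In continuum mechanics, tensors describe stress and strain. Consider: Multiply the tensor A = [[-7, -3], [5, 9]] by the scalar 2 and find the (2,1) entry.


Scalar multiplication: (cA)_{ij} = c * A_{ij}.
c = 2
A_{21} = 5
(cA)_{21} = 2 * 5 = 10

10


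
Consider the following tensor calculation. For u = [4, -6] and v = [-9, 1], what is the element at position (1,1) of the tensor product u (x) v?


The outer product entry T_{ij} = u_i * v_j.
We need i=1, j=1.
u_1 = 4, v_1 = -9
T_{1,1} = 4 * -9 = -36

-36


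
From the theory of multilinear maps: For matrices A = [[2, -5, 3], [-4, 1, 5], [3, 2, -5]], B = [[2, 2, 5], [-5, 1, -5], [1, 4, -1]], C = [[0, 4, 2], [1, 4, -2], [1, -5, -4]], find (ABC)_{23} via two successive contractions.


(ABC)_{23} = sum_m (AB)_{2m} C_{m3}. First compute row 2 of AB.
(AB)_{21} = -4*2 + 1*-5 + 5*1 = -8
(AB)_{22} = -4*2 + 1*1 + 5*4 = 13
(AB)_{23} = -4*5 + 1*-5 + 5*-1 = -30
Now contract with column 3 of C:
(AB)_{21} * C_{13} = -8 * 2 = -16
(AB)_{22} * C_{23} = 13 * -2 = -26
(AB)_{23} * C_{33} = -30 * -4 = 120
(ABC)_{23} = -16 + -26 + 120 = 78

78


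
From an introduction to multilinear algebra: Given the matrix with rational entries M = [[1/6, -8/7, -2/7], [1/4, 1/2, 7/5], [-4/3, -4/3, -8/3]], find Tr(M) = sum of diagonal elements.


The trace is the sum of diagonal entries.
Diagonal: M[1,1] = 1/6, M[2,2] = 1/2, M[3,3] = -8/3
Tr(M) = 1/6 + 1/2 + -8/3
Computing step by step:
After adding M[1,1]: 1/6
After adding M[2,2]: 2/3
After adding M[3,3]: -2
Tr(M) = -2

-2


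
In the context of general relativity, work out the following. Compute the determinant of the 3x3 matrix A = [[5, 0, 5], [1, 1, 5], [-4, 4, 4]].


Expanding along the first row, det(A) = a11*M_11 - a12*M_12 + a13*M_13, where M_1j is the (1,j) minor.
Minor M_11 = 1*4 - 5*4 = -16
Minor M_12 = 1*4 - 5*-4 = 24
Minor M_13 = 1*4 - 1*-4 = 8
det = 5*(-16) - 0*(24) + 5*(8)
    = -80 - 0 + 40
    = -40

-40


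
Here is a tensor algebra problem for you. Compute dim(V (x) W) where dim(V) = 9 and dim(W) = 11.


The dimension of a tensor product is the product of dimensions.
dim(V) = 9, dim(W) = 11
dim(V (x) W) = 9 * 11 = 99

99


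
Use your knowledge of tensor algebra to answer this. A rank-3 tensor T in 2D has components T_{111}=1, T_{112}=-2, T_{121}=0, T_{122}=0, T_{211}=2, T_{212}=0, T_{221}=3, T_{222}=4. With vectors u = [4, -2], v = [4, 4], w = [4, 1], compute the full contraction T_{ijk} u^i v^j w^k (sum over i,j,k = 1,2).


S = sum over i,j,k of T_{ijk} u_i v_j w_k. Expanding all 8 terms:
T_{111}*u_1*v_1*w_1 = 1*4*4*4 = 64  (running total: 64)
T_{112}*u_1*v_1*w_2 = -2*4*4*1 = -32  (running total: 32)
T_{121}*u_1*v_2*w_1 = 0*4*4*4 = 0  (running total: 32)
T_{122}*u_1*v_2*w_2 = 0*4*4*1 = 0  (running total: 32)
T_{211}*u_2*v_1*w_1 = 2*-2*4*4 = -64  (running total: -32)
T_{212}*u_2*v_1*w_2 = 0*-2*4*1 = 0  (running total: -32)
T_{221}*u_2*v_2*w_1 = 3*-2*4*4 = -96  (running total: -128)
T_{222}*u_2*v_2*w_2 = 4*-2*4*1 = -32  (running total: -160)
S = -160

-160


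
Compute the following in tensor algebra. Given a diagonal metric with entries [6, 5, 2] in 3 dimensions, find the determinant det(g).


For a diagonal metric, the determinant is the product of diagonal entries.
Diagonal entries: 6, 5, 2
det(g) = 6 * 5 * 2 = 60

60


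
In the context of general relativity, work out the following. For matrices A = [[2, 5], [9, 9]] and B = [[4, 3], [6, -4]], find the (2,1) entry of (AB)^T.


(AB)^T_{ij} = (AB)_{ji} = sum_k A_{jk} B_{ki}.
For i=2, j=1 we need (AB)_{12}:
A_{11} * B_{12} = 2 * 3 = 6
A_{12} * B_{22} = 5 * -4 = -20
Sum = 6 + -20 = -14

-14


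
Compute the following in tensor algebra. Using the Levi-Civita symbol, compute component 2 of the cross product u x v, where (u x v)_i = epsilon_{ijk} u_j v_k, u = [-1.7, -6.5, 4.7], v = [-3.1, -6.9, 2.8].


(u x v)_2 = sum_{j,k} epsilon_{2jk} u_j v_k. Only permutations of (1,2,3) contribute; the two non-zero terms are:
eps_{213} u_1 v_3 = -1 * -1.7 * 2.8 = 4.76
eps_{231} u_3 v_1 = 1 * 4.7 * -3.1 = -14.57
(u x v)_2 = -9.81

-9.81


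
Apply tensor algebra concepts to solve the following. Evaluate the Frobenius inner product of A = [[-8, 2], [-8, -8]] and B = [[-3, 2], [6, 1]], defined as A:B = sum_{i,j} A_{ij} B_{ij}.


A:B = sum over all i,j of A_{ij} * B_{ij}.
Row 1: -8*-3=24, 2*2=4 => row sum = 28
Row 2: -8*6=-48, -8*1=-8 => row sum = -56
Total = 28 + -56 = -28

-28


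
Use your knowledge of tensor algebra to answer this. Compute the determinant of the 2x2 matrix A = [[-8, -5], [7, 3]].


For a 2x2 matrix [[a, b], [c, d]], det = a*d - b*c.
a = -8, b = -5, c = 7, d = 3
a*d = -8 * 3 = -24
b*c = -5 * 7 = -35
det = -24 - -35 = 11

11


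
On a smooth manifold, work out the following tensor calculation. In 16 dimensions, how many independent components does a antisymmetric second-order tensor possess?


A antisymmetric rank-2 tensor in d dimensions has d(d-1)/2 independent components.
d = 16
d(d-1)/2 = 16 * 15 / 2 = 240 / 2 = 120

120


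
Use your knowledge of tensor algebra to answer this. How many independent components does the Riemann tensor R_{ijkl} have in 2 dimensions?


The Riemann tensor in d dimensions has d^2(d^2 - 1)/12 independent components.
d = 2, so d^2 = 4
d^2 - 1 = 3
d^2(d^2 - 1) = 4 * 3 = 12
Divide by 12: 12 / 12 = 1

1


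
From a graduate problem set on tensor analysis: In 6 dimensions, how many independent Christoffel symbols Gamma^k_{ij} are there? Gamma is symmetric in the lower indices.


Christoffel symbols Gamma^k_{ij} are symmetric in i,j, so there are d * d(d+1)/2 independent symbols.
d = 6
d(d+1)/2 = 6 * 7 / 2 = 21
Total = 6 * 21 = 126

126


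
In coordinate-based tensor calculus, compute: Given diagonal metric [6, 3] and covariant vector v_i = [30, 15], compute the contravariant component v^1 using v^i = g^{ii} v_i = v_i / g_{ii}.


To raise an index with a diagonal metric: v^i = v_i / g_{ii}.
For index 1: v_1 = 30, g_{11} = 6
v^1 = 30 / 6 = 5

5


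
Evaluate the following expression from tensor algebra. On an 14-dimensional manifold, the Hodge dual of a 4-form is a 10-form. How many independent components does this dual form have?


The Hodge dual of a p-form on an n-dimensional manifold is an (n-p)-form.
n = 14, p = 4, so dual degree = 14 - 4 = 10
The number of components is C(n, n-p) = C(14, 10) = 1001

1001


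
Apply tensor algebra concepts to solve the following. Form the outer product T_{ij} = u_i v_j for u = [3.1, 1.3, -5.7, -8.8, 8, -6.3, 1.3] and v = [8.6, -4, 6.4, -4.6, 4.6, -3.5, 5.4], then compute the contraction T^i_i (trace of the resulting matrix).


The outer product gives T_{ij} = u_i v_j.
The trace (contraction) is Tr(T) = sum_i T_{ii} = sum_i u_i v_i.
Diagonal entries:
T_{11} = u_1 * v_1 = 3.1 * 8.6 = 26.66
T_{22} = u_2 * v_2 = 1.3 * -4 = -5.2
T_{33} = u_3 * v_3 = -5.7 * 6.4 = -36.48
T_{44} = u_4 * v_4 = -8.8 * -4.6 = 40.48
T_{55} = u_5 * v_5 = 8 * 4.6 = 36.8
T_{66} = u_6 * v_6 = -6.3 * -3.5 = 22.05
T_{77} = u_7 * v_7 = 1.3 * 5.4 = 7.02
Tr(T) = 26.66 + -5.2 + -36.48 + 40.48 + 36.8 + 22.05 + 7.02 = 91.33

91.33


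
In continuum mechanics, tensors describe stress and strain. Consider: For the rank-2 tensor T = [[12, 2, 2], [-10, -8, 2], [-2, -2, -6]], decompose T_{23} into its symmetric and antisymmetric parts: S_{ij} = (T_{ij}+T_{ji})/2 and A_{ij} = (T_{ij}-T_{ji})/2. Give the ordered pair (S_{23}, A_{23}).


T_{23} = 2
T_{32} = -2
S_{23} = (2 + -2)/2 = 0/2 = 0
A_{23} = (2 - -2)/2 = 4/2 = 2
Check: S + A = 0 + 2 = 2 = T_{23}.

(0, 2)


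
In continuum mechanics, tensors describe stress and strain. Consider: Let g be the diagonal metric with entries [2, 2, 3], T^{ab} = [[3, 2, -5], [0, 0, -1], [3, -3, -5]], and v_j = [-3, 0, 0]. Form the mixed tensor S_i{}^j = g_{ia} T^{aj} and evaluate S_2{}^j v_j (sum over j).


Step 1: lower the first index. For a diagonal metric, g_{ia} T^{aj} = g_{ii} T^{ij} (no sum on i).
g_{22} = 2
S_2{}^1 = 2 * T^{21} = 2 * 0 = 0
S_2{}^2 = 2 * T^{22} = 2 * 0 = 0
S_2{}^3 = 2 * T^{23} = 2 * -1 = -2
Step 2: contract S_2{}^j with v_j.
S_2{}^1 * v_1 = 0 * -3 = 0
S_2{}^2 * v_2 = 0 * 0 = 0
S_2{}^3 * v_3 = -2 * 0 = 0
Result = 0 + 0 + 0 = 0

0


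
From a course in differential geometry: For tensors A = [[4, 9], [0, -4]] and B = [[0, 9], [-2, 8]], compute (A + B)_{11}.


Tensor addition is component-wise: (A + B)_{ij} = A_{ij} + B_{ij}.
A_{11} = 4
B_{11} = 0
(A + B)_{11} = 4 + 0 = 4

4


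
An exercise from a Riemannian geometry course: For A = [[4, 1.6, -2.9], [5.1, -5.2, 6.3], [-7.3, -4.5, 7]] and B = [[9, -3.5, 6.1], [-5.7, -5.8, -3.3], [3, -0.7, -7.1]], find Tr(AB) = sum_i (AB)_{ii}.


Tr(AB) = sum_i (AB)_{ii} where (AB)_{ii} = sum_k A_{ik} B_{ki}.
(AB)_{11} = 4*9 + 1.6*-5.7 + -2.9*3 = 18.18
(AB)_{22} = 5.1*-3.5 + -5.2*-5.8 + 6.3*-0.7 = 7.9
(AB)_{33} = -7.3*6.1 + -4.5*-3.3 + 7*-7.1 = -79.38
Tr(AB) = 18.18 + 7.9 + -79.38 = -53.3

-53.3


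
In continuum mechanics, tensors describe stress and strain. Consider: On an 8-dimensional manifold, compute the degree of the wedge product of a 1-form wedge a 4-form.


The degree of a wedge product is the sum of the degrees of the individual forms.
Degrees: 1, 4
Total degree = 1 + 4 = 5

5


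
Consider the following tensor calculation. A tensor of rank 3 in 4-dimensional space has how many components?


The number of components of a rank-r tensor in d dimensions is d^r.
Here d = 4 and r = 3.
4^3 = 64

64


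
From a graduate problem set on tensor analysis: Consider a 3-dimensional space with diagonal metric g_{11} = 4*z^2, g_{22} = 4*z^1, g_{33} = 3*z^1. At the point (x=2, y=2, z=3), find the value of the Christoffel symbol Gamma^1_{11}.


For a diagonal metric, Gamma^k_{ij} = (1/2) g^{kk} (dg_{ik}/dx_j + dg_{jk}/dx_i - dg_{ij}/dx_k).
The metric is diagonal, so g_{ab} = 0 for a != b.
At the given point: g_{11} = 36, g_{22} = 12, g_{33} = 9
g^{11} = 1/36
dg_{11}/dx_1 = dg_{11}/dx_1 = 0
dg_{11}/dx_1 = dg_{11}/dx_1 = 0
dg_{11}/dx_1 = dg_{11}/dx_1 = 0
Numerator = 0 + 0 - 0 = 0
Gamma^1_{11} = 0 / (2 * 36) = 0

0


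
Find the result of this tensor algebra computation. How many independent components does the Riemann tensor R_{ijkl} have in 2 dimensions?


The Riemann tensor in d dimensions has d^2(d^2 - 1)/12 independent components.
d = 2, so d^2 = 4
d^2 - 1 = 3
d^2(d^2 - 1) = 4 * 3 = 12
Divide by 12: 12 / 12 = 1

1


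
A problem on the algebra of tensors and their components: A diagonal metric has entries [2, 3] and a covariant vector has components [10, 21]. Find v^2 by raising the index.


To raise an index with a diagonal metric: v^i = v_i / g_{ii}.
For index 2: v_2 = 21, g_{22} = 3
v^2 = 21 / 3 = 7

7


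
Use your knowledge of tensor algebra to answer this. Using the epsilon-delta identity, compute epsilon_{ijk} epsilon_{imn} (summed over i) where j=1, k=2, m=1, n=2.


Using the identity: epsilon_{ijk} epsilon_{imn} = delta_{jm} delta_{kn} - delta_{jn} delta_{km}.
delta_{11} = 1
delta_{22} = 1
delta_{12} = 0
delta_{21} = 0
Result = 1 * 1 - 0 * 0 = 1 - 0 = 1

1


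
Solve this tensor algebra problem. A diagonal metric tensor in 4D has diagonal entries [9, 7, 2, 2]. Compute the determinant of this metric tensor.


For a diagonal metric, the determinant is the product of diagonal entries.
Diagonal entries: 9, 7, 2, 2
det(g) = 9 * 7 * 2 * 2 = 252

252


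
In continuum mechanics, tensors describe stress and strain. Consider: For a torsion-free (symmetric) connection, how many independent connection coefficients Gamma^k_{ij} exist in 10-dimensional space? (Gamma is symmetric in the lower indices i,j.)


Christoffel symbols Gamma^k_{ij} are symmetric in i,j, so there are d * d(d+1)/2 independent symbols.
d = 10
d(d+1)/2 = 10 * 11 / 2 = 55
Total = 10 * 55 = 550

550


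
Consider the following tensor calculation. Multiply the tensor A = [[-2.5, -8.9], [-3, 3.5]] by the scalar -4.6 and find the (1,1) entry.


Scalar multiplication: (cA)_{ij} = c * A_{ij}.
c = -4.6
A_{11} = -2.5
(cA)_{11} = -4.6 * -2.5 = 11.5

11.5


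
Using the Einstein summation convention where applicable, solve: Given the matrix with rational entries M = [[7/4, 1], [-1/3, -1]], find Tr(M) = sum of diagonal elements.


The trace is the sum of diagonal entries.
Diagonal: M[1,1] = 7/4, M[2,2] = -1
Tr(M) = 7/4 + -1
Computing step by step:
After adding M[1,1]: 7/4
After adding M[2,2]: 3/4
Tr(M) = 3/4

3/4


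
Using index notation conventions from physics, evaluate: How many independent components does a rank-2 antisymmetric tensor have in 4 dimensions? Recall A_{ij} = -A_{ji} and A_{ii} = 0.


An antisymmetric rank-2 tensor satisfies A_{ij} = -A_{ji}, so diagonal entries are zero.
The independent components are the upper-triangular entries: C(n, 2) = n(n-1)/2.
n = 4
C(4, 2) = 4 * 3 / 2 = 12 / 2 = 6

6


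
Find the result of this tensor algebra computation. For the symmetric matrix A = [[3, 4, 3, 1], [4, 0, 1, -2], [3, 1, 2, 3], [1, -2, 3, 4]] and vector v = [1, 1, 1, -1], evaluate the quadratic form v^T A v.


First compute Av:
(Av)_1 = 3*1 + 4*1 + 3*1 + 1*-1 = 9
(Av)_2 = 4*1 + 0*1 + 1*1 + -2*-1 = 7
(Av)_3 = 3*1 + 1*1 + 2*1 + 3*-1 = 3
(Av)_4 = 1*1 + -2*1 + 3*1 + 4*-1 = -2
Av = [9, 7, 3, -2]
Then v^T (Av) = 1*9 + 1*7 + 1*3 + -1*-2
= 9 + 7 + 3 + 2 = 21

21


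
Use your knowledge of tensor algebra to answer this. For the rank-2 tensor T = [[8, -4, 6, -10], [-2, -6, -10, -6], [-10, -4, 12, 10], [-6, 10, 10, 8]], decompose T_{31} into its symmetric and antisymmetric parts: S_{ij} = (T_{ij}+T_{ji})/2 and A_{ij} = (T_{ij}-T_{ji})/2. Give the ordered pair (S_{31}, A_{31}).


T_{31} = -10
T_{13} = 6
S_{31} = (-10 + 6)/2 = -4/2 = -2
A_{31} = (-10 - 6)/2 = -16/2 = -8
Check: S + A = -2 + -8 = -10 = T_{31}.

(-2, -8)


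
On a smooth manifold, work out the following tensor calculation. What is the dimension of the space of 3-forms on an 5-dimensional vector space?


The dimension of the space of p-forms on an n-dimensional space is C(n, p).
n = 5, p = 3
C(5, 3) = 5! / (3! * 2!) = 10

10


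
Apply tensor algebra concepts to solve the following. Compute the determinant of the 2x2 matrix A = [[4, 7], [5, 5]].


For a 2x2 matrix [[a, b], [c, d]], det = a*d - b*c.
a = 4, b = 7, c = 5, d = 5
a*d = 4 * 5 = 20
b*c = 7 * 5 = 35
det = 20 - 35 = -15

-15


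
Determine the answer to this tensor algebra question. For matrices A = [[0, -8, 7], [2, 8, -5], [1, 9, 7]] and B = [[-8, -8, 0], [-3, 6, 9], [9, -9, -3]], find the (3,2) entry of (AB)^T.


(AB)^T_{ij} = (AB)_{ji} = sum_k A_{jk} B_{ki}.
For i=3, j=2 we need (AB)_{23}:
A_{21} * B_{13} = 2 * 0 = 0
A_{22} * B_{23} = 8 * 9 = 72
A_{23} * B_{33} = -5 * -3 = 15
Sum = 0 + 72 + 15 = 87

87


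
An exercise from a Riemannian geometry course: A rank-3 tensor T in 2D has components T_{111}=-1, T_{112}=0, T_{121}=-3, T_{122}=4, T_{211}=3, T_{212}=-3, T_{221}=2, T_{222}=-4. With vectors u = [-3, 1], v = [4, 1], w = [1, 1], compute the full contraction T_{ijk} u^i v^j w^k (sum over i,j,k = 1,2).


S = sum over i,j,k of T_{ijk} u_i v_j w_k. Expanding all 8 terms:
T_{111}*u_1*v_1*w_1 = -1*-3*4*1 = 12  (running total: 12)
T_{112}*u_1*v_1*w_2 = 0*-3*4*1 = 0  (running total: 12)
T_{121}*u_1*v_2*w_1 = -3*-3*1*1 = 9  (running total: 21)
T_{122}*u_1*v_2*w_2 = 4*-3*1*1 = -12  (running total: 9)
T_{211}*u_2*v_1*w_1 = 3*1*4*1 = 12  (running total: 21)
T_{212}*u_2*v_1*w_2 = -3*1*4*1 = -12  (running total: 9)
T_{221}*u_2*v_2*w_1 = 2*1*1*1 = 2  (running total: 11)
T_{222}*u_2*v_2*w_2 = -4*1*1*1 = -4  (running total: 7)
S = 7

7


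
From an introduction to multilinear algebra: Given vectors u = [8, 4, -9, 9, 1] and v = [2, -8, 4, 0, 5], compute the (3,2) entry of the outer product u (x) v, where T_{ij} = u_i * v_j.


The outer product entry T_{ij} = u_i * v_j.
We need i=3, j=2.
u_3 = -9, v_2 = -8
T_{3,2} = -9 * -8 = 72

72


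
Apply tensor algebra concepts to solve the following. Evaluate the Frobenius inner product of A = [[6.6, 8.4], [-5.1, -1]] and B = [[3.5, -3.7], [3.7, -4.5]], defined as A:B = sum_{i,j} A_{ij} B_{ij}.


A:B = sum over all i,j of A_{ij} * B_{ij}.
Row 1: 6.6*3.5=23.1, 8.4*-3.7=-31.08 => row sum = -7.98
Row 2: -5.1*3.7=-18.87, -1*-4.5=4.5 => row sum = -14.37
Total = -7.98 + -14.37 = -22.35

-22.35


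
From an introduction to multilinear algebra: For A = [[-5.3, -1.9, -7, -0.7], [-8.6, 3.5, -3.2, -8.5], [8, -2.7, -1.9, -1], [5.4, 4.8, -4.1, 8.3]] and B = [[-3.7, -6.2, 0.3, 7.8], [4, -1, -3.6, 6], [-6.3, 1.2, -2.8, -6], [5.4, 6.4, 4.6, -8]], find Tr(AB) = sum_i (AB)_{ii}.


Tr(AB) = sum_i (AB)_{ii} where (AB)_{ii} = sum_k A_{ik} B_{ki}.
(AB)_{11} = -5.3*-3.7 + -1.9*4 + -7*-6.3 + -0.7*5.4 = 52.33
(AB)_{22} = -8.6*-6.2 + 3.5*-1 + -3.2*1.2 + -8.5*6.4 = -8.42
(AB)_{33} = 8*0.3 + -2.7*-3.6 + -1.9*-2.8 + -1*4.6 = 12.84
(AB)_{44} = 5.4*7.8 + 4.8*6 + -4.1*-6 + 8.3*-8 = 29.12
Tr(AB) = 52.33 + -8.42 + 12.84 + 29.12 = 85.87

85.87


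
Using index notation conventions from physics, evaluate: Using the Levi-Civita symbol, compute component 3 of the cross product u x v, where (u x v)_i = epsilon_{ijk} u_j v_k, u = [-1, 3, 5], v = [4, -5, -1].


(u x v)_3 = sum_{j,k} epsilon_{3jk} u_j v_k. Only permutations of (1,2,3) contribute; the two non-zero terms are:
eps_{312} u_1 v_2 = 1 * -1 * -5 = 5
eps_{321} u_2 v_1 = -1 * 3 * 4 = -12
(u x v)_3 = -7

-7


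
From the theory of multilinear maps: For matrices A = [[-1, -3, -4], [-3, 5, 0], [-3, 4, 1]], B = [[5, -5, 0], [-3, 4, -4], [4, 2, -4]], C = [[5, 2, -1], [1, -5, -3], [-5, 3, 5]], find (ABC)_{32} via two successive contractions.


(ABC)_{32} = sum_m (AB)_{3m} C_{m2}. First compute row 3 of AB.
(AB)_{31} = -3*5 + 4*-3 + 1*4 = -23
(AB)_{32} = -3*-5 + 4*4 + 1*2 = 33
(AB)_{33} = -3*0 + 4*-4 + 1*-4 = -20
Now contract with column 2 of C:
(AB)_{31} * C_{12} = -23 * 2 = -46
(AB)_{32} * C_{22} = 33 * -5 = -165
(AB)_{33} * C_{32} = -20 * 3 = -60
(ABC)_{32} = -46 + -165 + -60 = -271

-271


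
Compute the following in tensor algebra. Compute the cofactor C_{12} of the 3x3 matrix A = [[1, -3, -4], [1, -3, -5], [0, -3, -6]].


To find cofactor C_{12}, delete row 1 and column 2.
The resulting 2x2 submatrix is: [[1, -5], [0, -6]]
Minor M_{12} = 1*-6 - -5*0
  = -6 - 0 = -6
Sign = (-1)^(1+2) = (-1)^3 = -1
Cofactor C_{12} = -1 * -6 = 6

6


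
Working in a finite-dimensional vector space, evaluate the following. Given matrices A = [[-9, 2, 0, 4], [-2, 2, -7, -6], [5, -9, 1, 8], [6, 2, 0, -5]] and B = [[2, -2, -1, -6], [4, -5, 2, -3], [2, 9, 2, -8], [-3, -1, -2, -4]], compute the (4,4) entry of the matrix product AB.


(AB)_{ij} = sum_k A_{ik} B_{kj}.
For i=4, j=4:
A_{41} * B_{14} = 6 * -6 = -36
A_{42} * B_{24} = 2 * -3 = -6
A_{43} * B_{34} = 0 * -8 = 0
A_{44} * B_{44} = -5 * -4 = 20
Sum = -36 + -6 + 0 + 20 = -22

-22


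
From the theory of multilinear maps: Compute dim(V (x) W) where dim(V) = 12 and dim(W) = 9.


The dimension of a tensor product is the product of dimensions.
dim(V) = 12, dim(W) = 9
dim(V (x) W) = 12 * 9 = 108

108


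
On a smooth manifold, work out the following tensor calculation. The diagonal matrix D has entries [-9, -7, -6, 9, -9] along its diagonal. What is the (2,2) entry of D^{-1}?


For a diagonal matrix, the inverse has entries (D^{-1})_{ii} = 1/d_{ii}.
The diagonal entries are: d_{11} = -9, d_{22} = -7, d_{33} = -6, d_{44} = 9, d_{55} = -9
We need (D^{-1})_{22} = 1/d_{22} = 1/-7 = -1/7

-1/7


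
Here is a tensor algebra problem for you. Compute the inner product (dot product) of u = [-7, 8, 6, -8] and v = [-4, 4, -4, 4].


The inner product u . v = sum of u_i * v_i.
Term-by-term: -7 * -4, 8 * 4, 6 * -4, -8 * 4
Products: 28, 32, -24, -32
Sum = 28 + 32 + -24 + -32 = 4

4


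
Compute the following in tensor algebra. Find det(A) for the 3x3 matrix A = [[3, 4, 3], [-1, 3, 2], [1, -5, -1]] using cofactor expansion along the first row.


Expanding along the first row, det(A) = a11*M_11 - a12*M_12 + a13*M_13, where M_1j is the (1,j) minor.
Minor M_11 = 3*-1 - 2*-5 = 7
Minor M_12 = -1*-1 - 2*1 = -1
Minor M_13 = -1*-5 - 3*1 = 2
det = 3*(7) - 4*(-1) + 3*(2)
    = 21 - -4 + 6
    = 31

31


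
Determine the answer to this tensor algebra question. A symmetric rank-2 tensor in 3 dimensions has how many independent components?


A symmetric rank-2 tensor in d dimensions has d(d+1)/2 independent components.
d = 3
d(d+1)/2 = 3 * 4 / 2 = 12 / 2 = 6

6


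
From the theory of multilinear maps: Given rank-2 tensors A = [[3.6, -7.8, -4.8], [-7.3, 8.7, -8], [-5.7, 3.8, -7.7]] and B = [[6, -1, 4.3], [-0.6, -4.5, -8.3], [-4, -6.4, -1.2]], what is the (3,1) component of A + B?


Tensor addition is component-wise: (A + B)_{ij} = A_{ij} + B_{ij}.
A_{31} = -5.7
B_{31} = -4
(A + B)_{31} = -5.7 + -4 = -9.7

-9.7


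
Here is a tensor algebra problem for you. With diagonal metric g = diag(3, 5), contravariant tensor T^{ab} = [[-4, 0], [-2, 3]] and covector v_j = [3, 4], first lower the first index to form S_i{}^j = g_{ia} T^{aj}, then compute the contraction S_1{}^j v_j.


Step 1: lower the first index. For a diagonal metric, g_{ia} T^{aj} = g_{ii} T^{ij} (no sum on i).
g_{11} = 3
S_1{}^1 = 3 * T^{11} = 3 * -4 = -12
S_1{}^2 = 3 * T^{12} = 3 * 0 = 0
Step 2: contract S_1{}^j with v_j.
S_1{}^1 * v_1 = -12 * 3 = -36
S_1{}^2 * v_2 = 0 * 4 = 0
Result = -36 + 0 = -36

-36


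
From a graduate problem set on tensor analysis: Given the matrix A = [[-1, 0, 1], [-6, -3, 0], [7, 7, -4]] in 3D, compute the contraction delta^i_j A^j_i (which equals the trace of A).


The contraction (trace) of a rank-2 tensor is the sum of its diagonal elements.
Diagonal entries: A[1,1] = -1, A[2,2] = -3, A[3,3] = -4
Tr(A) = -1 + -3 + -4 = -8

-8


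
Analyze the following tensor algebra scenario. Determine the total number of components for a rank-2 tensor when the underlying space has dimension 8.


The number of components of a rank-r tensor in d dimensions is d^r.
Here d = 8 and r = 2.
8^2 = 64

64


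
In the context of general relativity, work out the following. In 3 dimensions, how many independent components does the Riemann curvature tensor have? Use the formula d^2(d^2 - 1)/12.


The Riemann tensor in d dimensions has d^2(d^2 - 1)/12 independent components.
d = 3, so d^2 = 9
d^2 - 1 = 8
d^2(d^2 - 1) = 9 * 8 = 72
Divide by 12: 72 / 12 = 6

6


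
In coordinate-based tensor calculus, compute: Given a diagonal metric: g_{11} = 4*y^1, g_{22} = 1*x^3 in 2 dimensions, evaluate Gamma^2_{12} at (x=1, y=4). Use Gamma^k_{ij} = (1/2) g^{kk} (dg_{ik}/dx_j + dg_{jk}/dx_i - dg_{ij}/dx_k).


For a diagonal metric, Gamma^k_{ij} = (1/2) g^{kk} (dg_{ik}/dx_j + dg_{jk}/dx_i - dg_{ij}/dx_k).
The metric is diagonal, so g_{ab} = 0 for a != b.
At the given point: g_{11} = 16, g_{22} = 1
g^{22} = 1/1
dg_{12}/dx_2 = 0 (off-diagonal)
dg_{22}/dx_1 = dg_{22}/dx_1 = 3
dg_{12}/dx_2 = 0 (off-diagonal)
Numerator = 0 + 3 - 0 = 3
Gamma^2_{12} = 3 / (2 * 1) = 3/2

3/2


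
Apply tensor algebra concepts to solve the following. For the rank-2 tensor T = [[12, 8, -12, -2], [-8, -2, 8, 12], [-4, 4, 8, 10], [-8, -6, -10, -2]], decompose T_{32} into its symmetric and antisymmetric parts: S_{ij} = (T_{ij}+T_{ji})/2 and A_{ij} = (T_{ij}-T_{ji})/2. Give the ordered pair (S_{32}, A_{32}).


T_{32} = 4
T_{23} = 8
S_{32} = (4 + 8)/2 = 12/2 = 6
A_{32} = (4 - 8)/2 = -4/2 = -2
Check: S + A = 6 + -2 = 4 = T_{32}.

(6, -2)


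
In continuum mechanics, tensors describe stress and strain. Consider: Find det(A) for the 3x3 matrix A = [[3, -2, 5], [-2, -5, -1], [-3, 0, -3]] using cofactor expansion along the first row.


Expanding along the first row, det(A) = a11*M_11 - a12*M_12 + a13*M_13, where M_1j is the (1,j) minor.
Minor M_11 = -5*-3 - -1*0 = 15
Minor M_12 = -2*-3 - -1*-3 = 3
Minor M_13 = -2*0 - -5*-3 = -15
det = 3*(15) - -2*(3) + 5*(-15)
    = 45 - -6 + -75
    = -24

-24


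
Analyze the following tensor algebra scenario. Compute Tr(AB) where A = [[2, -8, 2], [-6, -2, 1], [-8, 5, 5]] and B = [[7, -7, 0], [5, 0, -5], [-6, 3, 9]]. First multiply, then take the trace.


Tr(AB) = sum_i (AB)_{ii} where (AB)_{ii} = sum_k A_{ik} B_{ki}.
(AB)_{11} = 2*7 + -8*5 + 2*-6 = -38
(AB)_{22} = -6*-7 + -2*0 + 1*3 = 45
(AB)_{33} = -8*0 + 5*-5 + 5*9 = 20
Tr(AB) = -38 + 45 + 20 = 27

27


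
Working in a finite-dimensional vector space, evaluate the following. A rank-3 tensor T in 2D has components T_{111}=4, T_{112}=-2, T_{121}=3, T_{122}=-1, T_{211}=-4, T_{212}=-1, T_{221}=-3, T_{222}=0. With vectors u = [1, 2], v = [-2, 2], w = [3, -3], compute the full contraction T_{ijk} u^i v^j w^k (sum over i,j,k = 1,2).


S = sum over i,j,k of T_{ijk} u_i v_j w_k. Expanding all 8 terms:
T_{111}*u_1*v_1*w_1 = 4*1*-2*3 = -24  (running total: -24)
T_{112}*u_1*v_1*w_2 = -2*1*-2*-3 = -12  (running total: -36)
T_{121}*u_1*v_2*w_1 = 3*1*2*3 = 18  (running total: -18)
T_{122}*u_1*v_2*w_2 = -1*1*2*-3 = 6  (running total: -12)
T_{211}*u_2*v_1*w_1 = -4*2*-2*3 = 48  (running total: 36)
T_{212}*u_2*v_1*w_2 = -1*2*-2*-3 = -12  (running total: 24)
T_{221}*u_2*v_2*w_1 = -3*2*2*3 = -36  (running total: -12)
T_{222}*u_2*v_2*w_2 = 0*2*2*-3 = 0  (running total: -12)
S = -12

-12


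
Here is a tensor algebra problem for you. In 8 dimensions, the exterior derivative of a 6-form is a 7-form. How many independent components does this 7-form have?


The exterior derivative of a p-form is a (p+1)-form.
Its number of independent components is C(n, p+1).
n = 8, p+1 = 7
C(8, 7) = 8

8


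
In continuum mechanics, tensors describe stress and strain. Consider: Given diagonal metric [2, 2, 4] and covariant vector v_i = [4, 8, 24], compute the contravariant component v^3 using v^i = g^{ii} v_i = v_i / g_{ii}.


To raise an index with a diagonal metric: v^i = v_i / g_{ii}.
For index 3: v_3 = 24, g_{33} = 4
v^3 = 24 / 4 = 6

6


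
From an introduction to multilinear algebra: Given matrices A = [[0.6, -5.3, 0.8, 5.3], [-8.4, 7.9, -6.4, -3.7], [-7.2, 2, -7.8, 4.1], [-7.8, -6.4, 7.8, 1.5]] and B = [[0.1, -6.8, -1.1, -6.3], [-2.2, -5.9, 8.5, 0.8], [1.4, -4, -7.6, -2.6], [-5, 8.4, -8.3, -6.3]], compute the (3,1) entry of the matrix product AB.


(AB)_{ij} = sum_k A_{ik} B_{kj}.
For i=3, j=1:
A_{31} * B_{11} = -7.2 * 0.1 = -0.72
A_{32} * B_{21} = 2 * -2.2 = -4.4
A_{33} * B_{31} = -7.8 * 1.4 = -10.92
A_{34} * B_{41} = 4.1 * -5 = -20.5
Sum = -0.72 + -4.4 + -10.92 + -20.5 = -36.54

-36.54


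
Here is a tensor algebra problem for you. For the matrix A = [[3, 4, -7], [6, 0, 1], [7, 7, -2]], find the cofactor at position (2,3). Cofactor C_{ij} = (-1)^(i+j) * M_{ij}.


To find cofactor C_{23}, delete row 2 and column 3.
The resulting 2x2 submatrix is: [[3, 4], [7, 7]]
Minor M_{23} = 3*7 - 4*7
  = 21 - 28 = -7
Sign = (-1)^(2+3) = (-1)^5 = -1
Cofactor C_{23} = -1 * -7 = 7

7


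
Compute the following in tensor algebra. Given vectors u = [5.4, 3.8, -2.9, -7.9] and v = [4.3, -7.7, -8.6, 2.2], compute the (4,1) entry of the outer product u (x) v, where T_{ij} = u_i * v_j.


The outer product entry T_{ij} = u_i * v_j.
We need i=4, j=1.
u_4 = -7.9, v_1 = 4.3
T_{4,1} = -7.9 * 4.3 = -33.97

-33.97


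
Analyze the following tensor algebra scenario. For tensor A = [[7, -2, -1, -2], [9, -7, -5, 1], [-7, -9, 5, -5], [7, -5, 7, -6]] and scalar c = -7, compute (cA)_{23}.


Scalar multiplication: (cA)_{ij} = c * A_{ij}.
c = -7
A_{23} = -5
(cA)_{23} = -7 * -5 = 35

35


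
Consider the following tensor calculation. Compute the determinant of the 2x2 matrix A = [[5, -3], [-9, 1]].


For a 2x2 matrix [[a, b], [c, d]], det = a*d - b*c.
a = 5, b = -3, c = -9, d = 1
a*d = 5 * 1 = 5
b*c = -3 * -9 = 27
det = 5 - 27 = -22

-22


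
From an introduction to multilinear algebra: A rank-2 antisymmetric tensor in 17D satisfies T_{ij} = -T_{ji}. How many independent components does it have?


An antisymmetric rank-2 tensor satisfies A_{ij} = -A_{ji}, so diagonal entries are zero.
The independent components are the upper-triangular entries: C(n, 2) = n(n-1)/2.
n = 17
C(17, 2) = 17 * 16 / 2 = 272 / 2 = 136

136


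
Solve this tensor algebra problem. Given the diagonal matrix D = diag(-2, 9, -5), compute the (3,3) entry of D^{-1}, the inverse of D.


For a diagonal matrix, the inverse has entries (D^{-1})_{ii} = 1/d_{ii}.
The diagonal entries are: d_{11} = -2, d_{22} = 9, d_{33} = -5
We need (D^{-1})_{33} = 1/d_{33} = 1/-5 = -1/5

-1/5


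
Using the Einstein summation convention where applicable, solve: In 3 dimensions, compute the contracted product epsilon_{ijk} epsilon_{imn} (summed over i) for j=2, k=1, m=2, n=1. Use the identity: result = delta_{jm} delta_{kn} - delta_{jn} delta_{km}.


Using the identity: epsilon_{ijk} epsilon_{imn} = delta_{jm} delta_{kn} - delta_{jn} delta_{km}.
delta_{22} = 1
delta_{11} = 1
delta_{21} = 0
delta_{12} = 0
Result = 1 * 1 - 0 * 0 = 1 - 0 = 1

1


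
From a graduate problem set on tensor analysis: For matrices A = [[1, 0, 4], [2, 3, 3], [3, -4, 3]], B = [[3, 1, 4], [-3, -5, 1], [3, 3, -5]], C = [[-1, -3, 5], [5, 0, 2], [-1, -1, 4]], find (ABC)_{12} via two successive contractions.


(ABC)_{12} = sum_m (AB)_{1m} C_{m2}. First compute row 1 of AB.
(AB)_{11} = 1*3 + 0*-3 + 4*3 = 15
(AB)_{12} = 1*1 + 0*-5 + 4*3 = 13
(AB)_{13} = 1*4 + 0*1 + 4*-5 = -16
Now contract with column 2 of C:
(AB)_{11} * C_{12} = 15 * -3 = -45
(AB)_{12} * C_{22} = 13 * 0 = 0
(AB)_{13} * C_{32} = -16 * -1 = 16
(ABC)_{12} = -45 + 0 + 16 = -29

-29


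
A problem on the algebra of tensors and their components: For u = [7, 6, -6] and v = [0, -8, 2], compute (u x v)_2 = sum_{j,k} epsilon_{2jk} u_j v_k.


(u x v)_2 = sum_{j,k} epsilon_{2jk} u_j v_k. Only permutations of (1,2,3) contribute; the two non-zero terms are:
eps_{213} u_1 v_3 = -1 * 7 * 2 = -14
eps_{231} u_3 v_1 = 1 * -6 * 0 = 0
(u x v)_2 = -14

-14


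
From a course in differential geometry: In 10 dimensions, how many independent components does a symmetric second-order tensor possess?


A symmetric rank-2 tensor in d dimensions has d(d+1)/2 independent components.
d = 10
d(d+1)/2 = 10 * 11 / 2 = 110 / 2 = 55

55


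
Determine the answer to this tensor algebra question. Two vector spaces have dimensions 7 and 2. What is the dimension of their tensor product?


The dimension of a tensor product is the product of dimensions.
dim(V) = 7, dim(W) = 2
dim(V (x) W) = 7 * 2 = 14

14


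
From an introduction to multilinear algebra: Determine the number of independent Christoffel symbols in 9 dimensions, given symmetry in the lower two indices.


Christoffel symbols Gamma^k_{ij} are symmetric in i,j, so there are d * d(d+1)/2 independent symbols.
d = 9
d(d+1)/2 = 9 * 10 / 2 = 45
Total = 9 * 45 = 405

405


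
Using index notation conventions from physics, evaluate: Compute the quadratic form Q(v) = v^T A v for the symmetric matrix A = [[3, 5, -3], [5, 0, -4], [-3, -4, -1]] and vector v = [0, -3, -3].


First compute Av:
(Av)_1 = 3*0 + 5*-3 + -3*-3 = -6
(Av)_2 = 5*0 + 0*-3 + -4*-3 = 12
(Av)_3 = -3*0 + -4*-3 + -1*-3 = 15
Av = [-6, 12, 15]
Then v^T (Av) = 0*-6 + -3*12 + -3*15
= 0 + -36 + -45 = -81

-81


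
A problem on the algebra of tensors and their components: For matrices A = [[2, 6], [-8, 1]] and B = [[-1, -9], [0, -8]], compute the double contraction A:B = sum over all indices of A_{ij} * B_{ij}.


A:B = sum over all i,j of A_{ij} * B_{ij}.
Row 1: 2*-1=-2, 6*-9=-54 => row sum = -56
Row 2: -8*0=0, 1*-8=-8 => row sum = -8
Total = -56 + -8 = -64

-64


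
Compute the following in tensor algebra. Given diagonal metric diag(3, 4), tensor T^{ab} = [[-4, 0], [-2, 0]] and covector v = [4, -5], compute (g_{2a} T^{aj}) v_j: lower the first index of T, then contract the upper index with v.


Step 1: lower the first index. For a diagonal metric, g_{ia} T^{aj} = g_{ii} T^{ij} (no sum on i).
g_{22} = 4
S_2{}^1 = 4 * T^{21} = 4 * -2 = -8
S_2{}^2 = 4 * T^{22} = 4 * 0 = 0
Step 2: contract S_2{}^j with v_j.
S_2{}^1 * v_1 = -8 * 4 = -32
S_2{}^2 * v_2 = 0 * -5 = 0
Result = -32 + 0 = -32

-32


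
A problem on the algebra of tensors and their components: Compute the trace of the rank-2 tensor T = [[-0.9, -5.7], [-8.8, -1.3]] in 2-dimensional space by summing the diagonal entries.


The contraction (trace) of a rank-2 tensor is the sum of its diagonal elements.
Diagonal entries: A[1,1] = -0.9, A[2,2] = -1.3
Tr(A) = -0.9 + -1.3 = -2.2

-2.2


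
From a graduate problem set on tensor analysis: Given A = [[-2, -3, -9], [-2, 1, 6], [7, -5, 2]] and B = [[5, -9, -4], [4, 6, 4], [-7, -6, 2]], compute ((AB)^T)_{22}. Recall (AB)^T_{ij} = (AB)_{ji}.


(AB)^T_{ij} = (AB)_{ji} = sum_k A_{jk} B_{ki}.
For i=2, j=2 we need (AB)_{22}:
A_{21} * B_{12} = -2 * -9 = 18
A_{22} * B_{22} = 1 * 6 = 6
A_{23} * B_{32} = 6 * -6 = -36
Sum = 18 + 6 + -36 = -12

-12


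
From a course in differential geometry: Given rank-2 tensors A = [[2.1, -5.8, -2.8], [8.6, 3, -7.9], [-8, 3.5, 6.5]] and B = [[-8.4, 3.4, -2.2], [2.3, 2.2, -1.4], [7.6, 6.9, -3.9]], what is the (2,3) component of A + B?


Tensor addition is component-wise: (A + B)_{ij} = A_{ij} + B_{ij}.
A_{23} = -7.9
B_{23} = -1.4
(A + B)_{23} = -7.9 + -1.4 = -9.3

-9.3


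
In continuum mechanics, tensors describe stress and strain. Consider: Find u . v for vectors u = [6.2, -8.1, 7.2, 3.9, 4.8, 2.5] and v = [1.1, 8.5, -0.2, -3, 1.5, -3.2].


The inner product u . v = sum of u_i * v_i.
Term-by-term: 6.2 * 1.1, -8.1 * 8.5, 7.2 * -0.2, 3.9 * -3, 4.8 * 1.5, 2.5 * -3.2
Products: 6.82, -68.85, -1.44, -11.7, 7.2, -8
Sum = 6.82 + -68.85 + -1.44 + -11.7 + 7.2 + -8 = -75.97

-75.97


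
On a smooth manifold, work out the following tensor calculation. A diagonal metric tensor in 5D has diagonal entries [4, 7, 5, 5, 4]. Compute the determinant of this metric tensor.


For a diagonal metric, the determinant is the product of diagonal entries.
Diagonal entries: 4, 7, 5, 5, 4
det(g) = 4 * 7 * 5 * 5 * 4 = 2800

2800


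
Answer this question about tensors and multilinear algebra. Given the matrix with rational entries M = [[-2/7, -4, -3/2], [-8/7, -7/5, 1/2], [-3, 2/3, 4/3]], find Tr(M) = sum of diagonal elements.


The trace is the sum of diagonal entries.
Diagonal: M[1,1] = -2/7, M[2,2] = -7/5, M[3,3] = 4/3
Tr(M) = -2/7 + -7/5 + 4/3
Computing step by step:
After adding M[1,1]: -2/7
After adding M[2,2]: -59/35
After adding M[3,3]: -37/105
Tr(M) = -37/105

-37/105


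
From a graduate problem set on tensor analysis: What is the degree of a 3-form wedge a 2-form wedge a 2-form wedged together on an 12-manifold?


The degree of a wedge product is the sum of the degrees of the individual forms.
Degrees: 3, 2, 2
Total degree = 3 + 2 + 2 = 7

7


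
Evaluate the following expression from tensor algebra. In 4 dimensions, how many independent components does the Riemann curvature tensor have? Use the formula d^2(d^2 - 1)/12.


The Riemann tensor in d dimensions has d^2(d^2 - 1)/12 independent components.
d = 4, so d^2 = 16
d^2 - 1 = 15
d^2(d^2 - 1) = 16 * 15 = 240
Divide by 12: 240 / 12 = 20

20


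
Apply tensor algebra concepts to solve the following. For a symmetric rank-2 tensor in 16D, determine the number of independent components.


A symmetric rank-2 tensor in d dimensions has d(d+1)/2 independent components.
d = 16
d(d+1)/2 = 16 * 17 / 2 = 272 / 2 = 136

136


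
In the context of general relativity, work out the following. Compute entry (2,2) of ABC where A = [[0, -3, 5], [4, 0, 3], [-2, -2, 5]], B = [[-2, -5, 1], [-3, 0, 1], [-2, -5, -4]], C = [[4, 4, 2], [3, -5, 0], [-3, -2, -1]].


(ABC)_{22} = sum_m (AB)_{2m} C_{m2}. First compute row 2 of AB.
(AB)_{21} = 4*-2 + 0*-3 + 3*-2 = -14
(AB)_{22} = 4*-5 + 0*0 + 3*-5 = -35
(AB)_{23} = 4*1 + 0*1 + 3*-4 = -8
Now contract with column 2 of C:
(AB)_{21} * C_{12} = -14 * 4 = -56
(AB)_{22} * C_{22} = -35 * -5 = 175
(AB)_{23} * C_{32} = -8 * -2 = 16
(ABC)_{22} = -56 + 175 + 16 = 135

135
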